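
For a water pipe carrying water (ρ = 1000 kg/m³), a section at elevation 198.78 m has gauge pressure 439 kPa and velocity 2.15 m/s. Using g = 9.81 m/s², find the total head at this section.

Pressure head ψ = P/(ρg) = 439×1000 / (1000 × 9.81) = 44.75 m.
Velocity head = v²/(2g) = 2.15² / (2 × 9.81) = 0.236 m.
h = z + ψ + v²/(2g) = 198.78 + 44.75 + 0.236 = 243.77 m.

h ≈ 243.77 m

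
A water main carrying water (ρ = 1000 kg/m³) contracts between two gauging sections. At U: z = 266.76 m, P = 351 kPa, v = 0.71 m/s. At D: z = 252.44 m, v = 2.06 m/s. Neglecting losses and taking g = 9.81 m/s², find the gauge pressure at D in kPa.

P₂ ≈ 490 kPa

Pressure head at U: ψ₁ = P₁/(ρg) = 351×1000 / (1000 × 9.81) = 35.78 m.
Velocity heads: v₁²/2g = 0.71²/19.62 = 0.026 m; v₂²/2g = 2.06²/19.62 = 0.216 m.
Total head H = z₁ + ψ₁ + v₁²/2g = 266.76 + 35.78 + 0.026 = 302.57 m.
ψ₂ = H − z₂ − v₂²/2g = 302.57 − 252.44 − 0.216 = 49.91 m.
P₂ = ρgψ₂ = 1000 × 9.81 × 49.91 ≈ 490 kPa.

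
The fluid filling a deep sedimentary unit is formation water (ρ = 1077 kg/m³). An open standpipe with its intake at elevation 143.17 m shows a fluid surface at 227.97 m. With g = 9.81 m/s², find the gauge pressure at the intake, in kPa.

Pressure head ψ = h − z = 227.97 − 143.17 = 84.80 m.
P = ρgψ = 1077 × 9.81 × 84.80 = 895943 Pa ≈ 896 kPa.

P ≈ 896 kPa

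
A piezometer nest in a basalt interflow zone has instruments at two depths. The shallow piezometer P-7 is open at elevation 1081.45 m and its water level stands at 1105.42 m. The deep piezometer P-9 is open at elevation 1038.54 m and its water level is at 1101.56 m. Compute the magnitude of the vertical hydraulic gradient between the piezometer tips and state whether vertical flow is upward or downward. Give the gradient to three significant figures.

|i_v| ≈ 0.0900; vertical flow is downward

Total head at P-7: h = 1105.42 m (water level in the standpipe).
Total head at P-9: h = 1101.56 m.
Δh = h(P-7) − h(P-9) = 1105.42 − 1101.56 = 3.86 m.
Vertical separation Δz = 1081.45 − 1038.54 = 42.91 m.
|i_v| = |Δh| / Δz = 3.86 / 42.91 = 0.0900.
Head is higher in the shallow piezometer, so vertical flow is downward (recharge condition).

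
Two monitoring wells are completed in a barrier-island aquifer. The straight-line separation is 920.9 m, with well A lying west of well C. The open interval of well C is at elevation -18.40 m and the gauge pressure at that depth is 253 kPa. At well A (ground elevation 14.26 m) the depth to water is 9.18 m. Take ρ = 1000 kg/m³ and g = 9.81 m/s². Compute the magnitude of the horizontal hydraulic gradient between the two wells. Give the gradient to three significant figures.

i ≈ 0.00251

Pressure head at well C: ψ = P/(ρg) = 253×1000 / (1000 × 9.81) = 25.79 m.
Total head at well C: h = z + ψ = -18.40 + 25.79 = 7.39 m.
Total head at well A: h = 14.26 − 9.18 = 5.08 m.
Head difference: h(well C) − h(well A) = 7.39 − 5.08 = 2.31 m.
Hydraulic gradient: i = |Δh| / L = 2.31 / 920.9 = 0.00251.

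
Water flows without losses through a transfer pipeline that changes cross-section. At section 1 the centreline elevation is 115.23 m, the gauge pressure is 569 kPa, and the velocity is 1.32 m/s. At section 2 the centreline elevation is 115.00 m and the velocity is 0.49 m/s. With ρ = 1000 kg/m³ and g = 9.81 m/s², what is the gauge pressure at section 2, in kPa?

Pressure head at 1: ψ₁ = P₁/(ρg) = 569×1000 / (1000 × 9.81) = 58.00 m.
Velocity heads: v₁²/2g = 1.32²/19.62 = 0.089 m; v₂²/2g = 0.49²/19.62 = 0.012 m.
Total head H = z₁ + ψ₁ + v₁²/2g = 115.23 + 58.00 + 0.089 = 173.32 m.
ψ₂ = H − z₂ − v₂²/2g = 173.32 − 115.00 − 0.012 = 58.31 m.
P₂ = ρgψ₂ = 1000 × 9.81 × 58.31 ≈ 572 kPa.

P₂ ≈ 572 kPa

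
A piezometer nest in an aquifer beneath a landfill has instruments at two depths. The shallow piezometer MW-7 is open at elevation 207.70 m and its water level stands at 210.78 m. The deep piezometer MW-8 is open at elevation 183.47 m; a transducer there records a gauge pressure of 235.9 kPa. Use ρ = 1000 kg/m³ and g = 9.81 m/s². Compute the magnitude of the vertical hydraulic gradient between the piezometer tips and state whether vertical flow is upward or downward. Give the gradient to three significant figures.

Total head at MW-7: h = 210.78 m (water level in the standpipe).
Pressure head at MW-8: ψ = P/(ρg) = 235.9×1000 / (1000 × 9.81) = 24.05 m.
Total head at MW-8: h = z + ψ = 183.47 + 24.05 = 207.52 m.
Δh = h(MW-7) − h(MW-8) = 210.78 − 207.52 = 3.26 m.
Vertical separation Δz = 207.70 − 183.47 = 24.23 m.
|i_v| = |Δh| / Δz = 3.26 / 24.23 = 0.135.
Head is higher in the shallow piezometer, so vertical flow is downward (recharge condition).

|i_v| ≈ 0.135; vertical flow is downward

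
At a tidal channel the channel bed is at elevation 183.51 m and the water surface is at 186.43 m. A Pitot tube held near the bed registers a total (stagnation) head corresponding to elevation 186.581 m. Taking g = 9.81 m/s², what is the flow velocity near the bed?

v ≈ 1.72 m/s

Near the bed, under hydrostatic conditions, the piezometric head (z + ψ) equals the free-surface elevation, 186.43 m.
Velocity head = total − piezometric = 186.581 − 186.43 = 0.151 m.
v = √(2g·h_v) = √(2 × 9.81 × 0.151) = 1.72 m/s.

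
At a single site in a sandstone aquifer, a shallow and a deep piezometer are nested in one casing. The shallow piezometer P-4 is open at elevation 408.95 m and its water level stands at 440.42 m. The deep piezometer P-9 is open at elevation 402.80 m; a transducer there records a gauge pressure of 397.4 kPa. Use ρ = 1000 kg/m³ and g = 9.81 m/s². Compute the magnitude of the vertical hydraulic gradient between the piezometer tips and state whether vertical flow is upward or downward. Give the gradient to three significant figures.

Total head at P-4: h = 440.42 m (water level in the standpipe).
Pressure head at P-9: ψ = P/(ρg) = 397.4×1000 / (1000 × 9.81) = 40.51 m.
Total head at P-9: h = z + ψ = 402.80 + 40.51 = 443.31 m.
Δh = h(P-4) − h(P-9) = 440.42 − 443.31 = -2.89 m.
Vertical separation Δz = 408.95 − 402.80 = 6.15 m.
|i_v| = |Δh| / Δz = 2.89 / 6.15 = 0.470.
Head is higher in the deep piezometer, so vertical flow is upward (discharge condition).

|i_v| ≈ 0.470; vertical flow is upward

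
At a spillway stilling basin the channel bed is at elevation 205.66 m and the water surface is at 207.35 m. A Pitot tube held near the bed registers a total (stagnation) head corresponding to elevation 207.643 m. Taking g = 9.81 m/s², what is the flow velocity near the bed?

Near the bed, under hydrostatic conditions, the piezometric head (z + ψ) equals the free-surface elevation, 207.35 m.
Velocity head = total − piezometric = 207.643 − 207.35 = 0.293 m.
v = √(2g·h_v) = √(2 × 9.81 × 0.293) = 2.40 m/s.

v ≈ 2.40 m/s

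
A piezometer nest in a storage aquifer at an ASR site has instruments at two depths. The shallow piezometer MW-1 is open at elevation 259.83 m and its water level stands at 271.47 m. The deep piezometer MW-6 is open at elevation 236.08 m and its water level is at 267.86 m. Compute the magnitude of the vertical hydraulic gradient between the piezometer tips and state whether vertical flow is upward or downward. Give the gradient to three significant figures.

Total head at MW-1: h = 271.47 m (water level in the standpipe).
Total head at MW-6: h = 267.86 m.
Δh = h(MW-1) − h(MW-6) = 271.47 − 267.86 = 3.61 m.
Vertical separation Δz = 259.83 − 236.08 = 23.75 m.
|i_v| = |Δh| / Δz = 3.61 / 23.75 = 0.152.
Head is higher in the shallow piezometer, so vertical flow is downward (recharge condition).

|i_v| ≈ 0.152; vertical flow is downward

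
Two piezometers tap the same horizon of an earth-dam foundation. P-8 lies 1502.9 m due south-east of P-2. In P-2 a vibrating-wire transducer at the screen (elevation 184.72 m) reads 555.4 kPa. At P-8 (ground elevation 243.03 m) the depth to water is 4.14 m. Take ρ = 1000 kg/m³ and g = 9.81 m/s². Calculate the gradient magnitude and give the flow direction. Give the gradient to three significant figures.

i ≈ 0.00163; groundwater flows toward the south-east

Pressure head at P-2: ψ = P/(ρg) = 555.4×1000 / (1000 × 9.81) = 56.62 m.
Total head at P-2: h = z + ψ = 184.72 + 56.62 = 241.34 m.
Total head at P-8: h = 243.03 − 4.14 = 238.89 m.
Head difference: h(P-2) − h(P-8) = 241.34 − 238.89 = 2.45 m.
Hydraulic gradient: i = |Δh| / L = 2.45 / 1502.9 = 0.00163.
Flow is from higher to lower head: from P-2 toward P-8, i.e. toward the south-east.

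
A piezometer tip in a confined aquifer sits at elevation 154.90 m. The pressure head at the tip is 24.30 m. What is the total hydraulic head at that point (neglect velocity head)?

h ≈ 179.20 m

h = z + ψ = 154.90 + 24.30 = 179.20 m.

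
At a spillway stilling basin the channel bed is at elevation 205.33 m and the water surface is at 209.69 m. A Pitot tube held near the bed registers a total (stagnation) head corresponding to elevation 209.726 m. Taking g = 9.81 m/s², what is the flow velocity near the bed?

v ≈ 0.840 m/s

Near the bed, under hydrostatic conditions, the piezometric head (z + ψ) equals the free-surface elevation, 209.69 m.
Velocity head = total − piezometric = 209.726 − 209.69 = 0.036 m.
v = √(2g·h_v) = √(2 × 9.81 × 0.036) = 0.840 m/s.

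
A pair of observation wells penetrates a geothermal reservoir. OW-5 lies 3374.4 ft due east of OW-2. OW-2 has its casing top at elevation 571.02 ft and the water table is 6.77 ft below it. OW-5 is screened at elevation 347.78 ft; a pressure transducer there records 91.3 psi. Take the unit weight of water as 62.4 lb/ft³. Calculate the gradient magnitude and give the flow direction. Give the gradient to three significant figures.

Total head at OW-2: h = 571.02 − 6.77 = 564.25 ft.
Pressure head at OW-5: ψ = 144·P/γ = 144 × 91.3 / 62.4 = 210.69 ft.
Total head at OW-5: h = z + ψ = 347.78 + 210.69 = 558.47 ft.
Head difference: h(OW-2) − h(OW-5) = 564.25 − 558.47 = 5.78 ft.
Hydraulic gradient: i = |Δh| / L = 5.78 / 3374.4 = 0.00171.
Flow is from higher to lower head: from OW-2 toward OW-5, i.e. toward the east.

i ≈ 0.00171; groundwater flows toward the east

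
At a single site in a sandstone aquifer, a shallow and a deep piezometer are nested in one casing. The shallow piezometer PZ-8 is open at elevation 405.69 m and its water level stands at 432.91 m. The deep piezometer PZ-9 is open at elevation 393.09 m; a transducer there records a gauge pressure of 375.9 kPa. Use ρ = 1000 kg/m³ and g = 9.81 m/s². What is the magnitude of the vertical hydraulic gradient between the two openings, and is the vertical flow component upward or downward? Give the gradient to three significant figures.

|i_v| ≈ 0.119; vertical flow is downward

Total head at PZ-8: h = 432.91 m (water level in the standpipe).
Pressure head at PZ-9: ψ = P/(ρg) = 375.9×1000 / (1000 × 9.81) = 38.32 m.
Total head at PZ-9: h = z + ψ = 393.09 + 38.32 = 431.41 m.
Δh = h(PZ-8) − h(PZ-9) = 432.91 − 431.41 = 1.50 m.
Vertical separation Δz = 405.69 − 393.09 = 12.60 m.
|i_v| = |Δh| / Δz = 1.50 / 12.60 = 0.119.
Head is higher in the shallow piezometer, so vertical flow is downward (recharge condition).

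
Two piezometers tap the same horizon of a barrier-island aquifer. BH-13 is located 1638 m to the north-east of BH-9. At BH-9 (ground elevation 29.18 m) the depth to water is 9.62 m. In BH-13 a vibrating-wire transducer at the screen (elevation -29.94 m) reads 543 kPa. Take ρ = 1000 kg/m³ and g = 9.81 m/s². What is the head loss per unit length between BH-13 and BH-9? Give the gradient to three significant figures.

Total head at BH-9: h = 29.18 − 9.62 = 19.56 m.
Pressure head at BH-13: ψ = P/(ρg) = 543×1000 / (1000 × 9.81) = 55.35 m.
Total head at BH-13: h = z + ψ = -29.94 + 55.35 = 25.41 m.
Head difference: h(BH-9) − h(BH-13) = 19.56 − 25.41 = -5.85 m.
Hydraulic gradient: i = |Δh| / L = 5.85 / 1638 = 0.00357.

i ≈ 0.00357 m/m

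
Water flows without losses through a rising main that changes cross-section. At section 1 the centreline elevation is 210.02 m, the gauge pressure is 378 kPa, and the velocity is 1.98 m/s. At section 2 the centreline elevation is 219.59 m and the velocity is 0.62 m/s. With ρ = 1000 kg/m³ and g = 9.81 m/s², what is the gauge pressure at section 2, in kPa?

Pressure head at 1: ψ₁ = P₁/(ρg) = 378×1000 / (1000 × 9.81) = 38.53 m.
Velocity heads: v₁²/2g = 1.98²/19.62 = 0.200 m; v₂²/2g = 0.62²/19.62 = 0.020 m.
Total head H = z₁ + ψ₁ + v₁²/2g = 210.02 + 38.53 + 0.200 = 248.75 m.
ψ₂ = H − z₂ − v₂²/2g = 248.75 − 219.59 − 0.020 = 29.14 m.
P₂ = ρgψ₂ = 1000 × 9.81 × 29.14 ≈ 286 kPa.

P₂ ≈ 286 kPa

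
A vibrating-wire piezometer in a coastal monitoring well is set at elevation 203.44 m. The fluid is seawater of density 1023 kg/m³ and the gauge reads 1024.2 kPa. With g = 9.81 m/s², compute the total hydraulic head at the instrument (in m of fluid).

ψ = P/(ρg) = 1024.2×1000 / (1023 × 9.81) = 102.06 m.
h = z + ψ = 203.44 + 102.06 = 305.50 m.

h ≈ 305.50 m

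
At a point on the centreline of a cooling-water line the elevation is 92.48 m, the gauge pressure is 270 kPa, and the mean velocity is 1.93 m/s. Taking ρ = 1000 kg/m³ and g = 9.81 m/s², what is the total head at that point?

Pressure head ψ = P/(ρg) = 270×1000 / (1000 × 9.81) = 27.52 m.
Velocity head = v²/(2g) = 1.93² / (2 × 9.81) = 0.190 m.
h = z + ψ + v²/(2g) = 92.48 + 27.52 + 0.190 = 120.19 m.

h ≈ 120.19 m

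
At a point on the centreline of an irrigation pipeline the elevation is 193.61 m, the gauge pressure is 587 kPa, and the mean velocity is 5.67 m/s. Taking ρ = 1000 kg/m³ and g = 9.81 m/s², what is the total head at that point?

h ≈ 255.09 m

Pressure head ψ = P/(ρg) = 587×1000 / (1000 × 9.81) = 59.84 m.
Velocity head = v²/(2g) = 5.67² / (2 × 9.81) = 1.639 m.
h = z + ψ + v²/(2g) = 193.61 + 59.84 + 1.639 = 255.09 m.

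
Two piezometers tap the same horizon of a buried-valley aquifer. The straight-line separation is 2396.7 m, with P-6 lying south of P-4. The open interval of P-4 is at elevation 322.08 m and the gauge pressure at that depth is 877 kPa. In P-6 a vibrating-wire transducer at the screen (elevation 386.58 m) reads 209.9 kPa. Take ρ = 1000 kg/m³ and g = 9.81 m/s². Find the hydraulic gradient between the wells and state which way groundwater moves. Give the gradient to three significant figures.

Pressure head at P-4: ψ = P/(ρg) = 877×1000 / (1000 × 9.81) = 89.40 m.
Total head at P-4: h = z + ψ = 322.08 + 89.40 = 411.48 m.
Pressure head at P-6: ψ = P/(ρg) = 209.9×1000 / (1000 × 9.81) = 21.40 m.
Total head at P-6: h = z + ψ = 386.58 + 21.40 = 407.98 m.
Head difference: h(P-4) − h(P-6) = 411.48 − 407.98 = 3.50 m.
Hydraulic gradient: i = |Δh| / L = 3.50 / 2396.7 = 0.00146.
Flow is from higher to lower head: from P-4 toward P-6, i.e. toward the south.

i ≈ 0.00146; groundwater flows toward the south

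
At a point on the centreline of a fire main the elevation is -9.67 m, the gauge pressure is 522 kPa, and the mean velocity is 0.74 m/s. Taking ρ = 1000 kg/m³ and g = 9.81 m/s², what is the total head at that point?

h ≈ 43.57 m

Pressure head ψ = P/(ρg) = 522×1000 / (1000 × 9.81) = 53.21 m.
Velocity head = v²/(2g) = 0.74² / (2 × 9.81) = 0.028 m.
h = z + ψ + v²/(2g) = -9.67 + 53.21 + 0.028 = 43.57 m.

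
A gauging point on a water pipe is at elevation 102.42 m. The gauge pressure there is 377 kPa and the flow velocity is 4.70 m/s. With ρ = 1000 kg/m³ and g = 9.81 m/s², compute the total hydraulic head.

h ≈ 141.98 m

Pressure head ψ = P/(ρg) = 377×1000 / (1000 × 9.81) = 38.43 m.
Velocity head = v²/(2g) = 4.70² / (2 × 9.81) = 1.126 m.
h = z + ψ + v²/(2g) = 102.42 + 38.43 + 1.126 = 141.98 m.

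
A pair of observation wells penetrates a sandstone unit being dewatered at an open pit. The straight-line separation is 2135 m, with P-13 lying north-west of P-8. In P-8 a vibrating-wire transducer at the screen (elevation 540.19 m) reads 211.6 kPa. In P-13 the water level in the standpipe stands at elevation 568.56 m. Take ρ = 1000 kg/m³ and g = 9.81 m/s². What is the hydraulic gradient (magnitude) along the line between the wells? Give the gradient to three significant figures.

i ≈ 0.00319

Pressure head at P-8: ψ = P/(ρg) = 211.6×1000 / (1000 × 9.81) = 21.57 m.
Total head at P-8: h = z + ψ = 540.19 + 21.57 = 561.76 m.
Total head at P-13: h = 568.56 m (water level in the piezometer is the total head).
Head difference: h(P-8) − h(P-13) = 561.76 − 568.56 = -6.80 m.
Hydraulic gradient: i = |Δh| / L = 6.80 / 2135 = 0.00319.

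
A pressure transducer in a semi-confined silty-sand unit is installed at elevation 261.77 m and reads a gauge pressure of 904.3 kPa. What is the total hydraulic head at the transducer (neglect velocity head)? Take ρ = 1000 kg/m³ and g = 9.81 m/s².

ψ = P/(ρg) = 904.3×1000 / (1000 × 9.81) = 92.18 m.
h = z + ψ = 261.77 + 92.18 = 353.95 m.

h ≈ 353.95 m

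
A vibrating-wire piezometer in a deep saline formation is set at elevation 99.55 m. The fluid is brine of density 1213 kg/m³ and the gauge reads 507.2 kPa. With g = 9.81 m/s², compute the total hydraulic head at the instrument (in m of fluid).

h ≈ 142.17 m

ψ = P/(ρg) = 507.2×1000 / (1213 × 9.81) = 42.62 m.
h = z + ψ = 99.55 + 42.62 = 142.17 m.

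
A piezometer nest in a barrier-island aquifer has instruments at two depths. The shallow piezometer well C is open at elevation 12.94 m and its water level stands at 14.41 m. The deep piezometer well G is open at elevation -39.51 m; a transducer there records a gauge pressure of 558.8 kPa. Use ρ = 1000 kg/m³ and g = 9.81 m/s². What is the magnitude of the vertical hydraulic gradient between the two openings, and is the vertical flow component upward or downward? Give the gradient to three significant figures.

|i_v| ≈ 0.0580; vertical flow is upward

Total head at well C: h = 14.41 m (water level in the standpipe).
Pressure head at well G: ψ = P/(ρg) = 558.8×1000 / (1000 × 9.81) = 56.96 m.
Total head at well G: h = z + ψ = -39.51 + 56.96 = 17.45 m.
Δh = h(well C) − h(well G) = 14.41 − 17.45 = -3.04 m.
Vertical separation Δz = 12.94 − (-39.51) = 52.45 m.
|i_v| = |Δh| / Δz = 3.04 / 52.45 = 0.0580.
Head is higher in the deep piezometer, so vertical flow is upward (discharge condition).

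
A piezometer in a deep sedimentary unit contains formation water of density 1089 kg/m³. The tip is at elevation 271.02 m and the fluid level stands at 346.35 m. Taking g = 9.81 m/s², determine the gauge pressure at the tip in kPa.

Pressure head ψ = h − z = 346.35 − 271.02 = 75.33 m.
P = ρgψ = 1089 × 9.81 × 75.33 = 804757 Pa ≈ 805 kPa.

P ≈ 805 kPa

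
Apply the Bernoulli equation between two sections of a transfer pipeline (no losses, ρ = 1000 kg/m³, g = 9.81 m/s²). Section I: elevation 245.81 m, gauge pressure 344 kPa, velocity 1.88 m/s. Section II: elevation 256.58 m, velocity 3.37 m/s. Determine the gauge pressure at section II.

Pressure head at I: ψ₁ = P₁/(ρg) = 344×1000 / (1000 × 9.81) = 35.07 m.
Velocity heads: v₁²/2g = 1.88²/19.62 = 0.180 m; v₂²/2g = 3.37²/19.62 = 0.579 m.
Total head H = z₁ + ψ₁ + v₁²/2g = 245.81 + 35.07 + 0.180 = 281.06 m.
ψ₂ = H − z₂ − v₂²/2g = 281.06 − 256.58 − 0.579 = 23.90 m.
P₂ = ρgψ₂ = 1000 × 9.81 × 23.90 ≈ 234 kPa.

P₂ ≈ 234 kPa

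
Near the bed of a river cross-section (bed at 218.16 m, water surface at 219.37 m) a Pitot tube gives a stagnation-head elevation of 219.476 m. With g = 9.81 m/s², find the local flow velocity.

Near the bed, under hydrostatic conditions, the piezometric head (z + ψ) equals the free-surface elevation, 219.37 m.
Velocity head = total − piezometric = 219.476 − 219.37 = 0.106 m.
v = √(2g·h_v) = √(2 × 9.81 × 0.106) = 1.44 m/s.

v ≈ 1.44 m/s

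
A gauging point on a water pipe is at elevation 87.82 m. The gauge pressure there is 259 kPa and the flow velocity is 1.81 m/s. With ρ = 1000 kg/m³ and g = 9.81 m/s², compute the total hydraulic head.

h ≈ 114.39 m

Pressure head ψ = P/(ρg) = 259×1000 / (1000 × 9.81) = 26.40 m.
Velocity head = v²/(2g) = 1.81² / (2 × 9.81) = 0.167 m.
h = z + ψ + v²/(2g) = 87.82 + 26.40 + 0.167 = 114.39 m.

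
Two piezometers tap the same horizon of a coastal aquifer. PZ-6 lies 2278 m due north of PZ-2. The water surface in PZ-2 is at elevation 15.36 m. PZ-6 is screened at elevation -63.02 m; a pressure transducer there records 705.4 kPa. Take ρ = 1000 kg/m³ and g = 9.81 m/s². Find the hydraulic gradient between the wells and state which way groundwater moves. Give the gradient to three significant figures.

i ≈ 0.00284; groundwater flows toward the north

Total head at PZ-2: h = 15.36 m (water level in the piezometer is the total head).
Pressure head at PZ-6: ψ = P/(ρg) = 705.4×1000 / (1000 × 9.81) = 71.91 m.
Total head at PZ-6: h = z + ψ = -63.02 + 71.91 = 8.89 m.
Head difference: h(PZ-2) − h(PZ-6) = 15.36 − 8.89 = 6.47 m.
Hydraulic gradient: i = |Δh| / L = 6.47 / 2278 = 0.00284.
Flow is from higher to lower head: from PZ-2 toward PZ-6, i.e. toward the north.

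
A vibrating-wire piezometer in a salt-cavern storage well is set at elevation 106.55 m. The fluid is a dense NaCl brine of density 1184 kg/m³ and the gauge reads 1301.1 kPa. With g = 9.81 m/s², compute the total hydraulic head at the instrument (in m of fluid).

h ≈ 218.57 m

ψ = P/(ρg) = 1301.1×1000 / (1184 × 9.81) = 112.02 m.
h = z + ψ = 106.55 + 112.02 = 218.57 m.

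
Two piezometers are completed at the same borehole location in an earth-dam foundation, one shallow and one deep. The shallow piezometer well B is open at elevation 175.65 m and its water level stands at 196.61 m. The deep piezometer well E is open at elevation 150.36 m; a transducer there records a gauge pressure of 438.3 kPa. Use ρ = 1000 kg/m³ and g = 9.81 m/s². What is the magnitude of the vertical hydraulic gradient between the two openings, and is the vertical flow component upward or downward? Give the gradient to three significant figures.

Total head at well B: h = 196.61 m (water level in the standpipe).
Pressure head at well E: ψ = P/(ρg) = 438.3×1000 / (1000 × 9.81) = 44.68 m.
Total head at well E: h = z + ψ = 150.36 + 44.68 = 195.04 m.
Δh = h(well B) − h(well E) = 196.61 − 195.04 = 1.57 m.
Vertical separation Δz = 175.65 − 150.36 = 25.29 m.
|i_v| = |Δh| / Δz = 1.57 / 25.29 = 0.0621.
Head is higher in the shallow piezometer, so vertical flow is downward (recharge condition).

|i_v| ≈ 0.0621; vertical flow is downward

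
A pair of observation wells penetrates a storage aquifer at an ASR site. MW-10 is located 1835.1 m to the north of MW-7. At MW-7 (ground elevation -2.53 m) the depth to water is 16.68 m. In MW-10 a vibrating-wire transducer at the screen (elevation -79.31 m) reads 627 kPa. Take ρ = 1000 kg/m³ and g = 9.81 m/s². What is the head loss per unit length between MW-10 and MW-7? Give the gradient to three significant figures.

i ≈ 0.00208 m/m

Total head at MW-7: h = -2.53 − 16.68 = -19.21 m.
Pressure head at MW-10: ψ = P/(ρg) = 627×1000 / (1000 × 9.81) = 63.91 m.
Total head at MW-10: h = z + ψ = -79.31 + 63.91 = -15.40 m.
Head difference: h(MW-7) − h(MW-10) = -19.21 − (-15.40) = -3.81 m.
Hydraulic gradient: i = |Δh| / L = 3.81 / 1835.1 = 0.00208.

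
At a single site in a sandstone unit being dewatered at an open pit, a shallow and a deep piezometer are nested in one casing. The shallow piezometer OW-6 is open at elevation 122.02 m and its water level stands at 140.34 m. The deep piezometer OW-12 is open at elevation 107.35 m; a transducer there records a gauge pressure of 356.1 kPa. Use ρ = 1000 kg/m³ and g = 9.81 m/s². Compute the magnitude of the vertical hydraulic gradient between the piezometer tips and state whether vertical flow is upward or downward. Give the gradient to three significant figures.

Total head at OW-6: h = 140.34 m (water level in the standpipe).
Pressure head at OW-12: ψ = P/(ρg) = 356.1×1000 / (1000 × 9.81) = 36.30 m.
Total head at OW-12: h = z + ψ = 107.35 + 36.30 = 143.65 m.
Δh = h(OW-6) − h(OW-12) = 140.34 − 143.65 = -3.31 m.
Vertical separation Δz = 122.02 − 107.35 = 14.67 m.
|i_v| = |Δh| / Δz = 3.31 / 14.67 = 0.226.
Head is higher in the deep piezometer, so vertical flow is upward (discharge condition).

|i_v| ≈ 0.226; vertical flow is upward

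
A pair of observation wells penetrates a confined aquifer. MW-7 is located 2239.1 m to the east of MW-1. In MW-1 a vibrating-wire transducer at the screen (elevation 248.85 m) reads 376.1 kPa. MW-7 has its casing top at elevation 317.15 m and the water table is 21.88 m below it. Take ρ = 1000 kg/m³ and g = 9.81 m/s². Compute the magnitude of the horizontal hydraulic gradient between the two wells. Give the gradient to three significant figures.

i ≈ 0.00361

Pressure head at MW-1: ψ = P/(ρg) = 376.1×1000 / (1000 × 9.81) = 38.34 m.
Total head at MW-1: h = z + ψ = 248.85 + 38.34 = 287.19 m.
Total head at MW-7: h = 317.15 − 21.88 = 295.27 m.
Head difference: h(MW-1) − h(MW-7) = 287.19 − 295.27 = -8.08 m.
Hydraulic gradient: i = |Δh| / L = 8.08 / 2239.1 = 0.00361.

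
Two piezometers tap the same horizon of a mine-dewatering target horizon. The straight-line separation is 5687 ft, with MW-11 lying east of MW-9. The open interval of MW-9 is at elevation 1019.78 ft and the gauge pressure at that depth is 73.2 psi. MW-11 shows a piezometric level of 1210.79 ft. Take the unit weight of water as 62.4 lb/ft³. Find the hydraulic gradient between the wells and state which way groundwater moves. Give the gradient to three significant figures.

i ≈ 0.00388; groundwater flows toward the west

Pressure head at MW-9: ψ = 144·P/γ = 144 × 73.2 / 62.4 = 168.92 ft.
Total head at MW-9: h = z + ψ = 1019.78 + 168.92 = 1188.70 ft.
Total head at MW-11: h = 1210.79 ft (water level in the piezometer is the total head).
Head difference: h(MW-9) − h(MW-11) = 1188.70 − 1210.79 = -22.09 ft.
Hydraulic gradient: i = |Δh| / L = 22.09 / 5687 = 0.00388.
Flow is from higher to lower head: from MW-11 toward MW-9, i.e. toward the west.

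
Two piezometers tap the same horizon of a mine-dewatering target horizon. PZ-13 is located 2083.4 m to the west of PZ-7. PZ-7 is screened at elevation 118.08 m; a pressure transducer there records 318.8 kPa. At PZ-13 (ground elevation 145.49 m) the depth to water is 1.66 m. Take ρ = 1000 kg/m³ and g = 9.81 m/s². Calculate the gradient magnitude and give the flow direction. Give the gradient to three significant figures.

Pressure head at PZ-7: ψ = P/(ρg) = 318.8×1000 / (1000 × 9.81) = 32.50 m.
Total head at PZ-7: h = z + ψ = 118.08 + 32.50 = 150.58 m.
Total head at PZ-13: h = 145.49 − 1.66 = 143.83 m.
Head difference: h(PZ-7) − h(PZ-13) = 150.58 − 143.83 = 6.75 m.
Hydraulic gradient: i = |Δh| / L = 6.75 / 2083.4 = 0.00324.
Flow is from higher to lower head: from PZ-7 toward PZ-13, i.e. toward the west.

i ≈ 0.00324; groundwater flows toward the west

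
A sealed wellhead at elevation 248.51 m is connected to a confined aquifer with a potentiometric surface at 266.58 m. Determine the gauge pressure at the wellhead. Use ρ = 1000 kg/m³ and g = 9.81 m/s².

Head above the cap: Δh = 266.58 − 248.51 = 18.07 m.
P = ρgΔh = 1000 × 9.81 × 18.07 = 177267 Pa ≈ 177 kPa.

P ≈ 177 kPa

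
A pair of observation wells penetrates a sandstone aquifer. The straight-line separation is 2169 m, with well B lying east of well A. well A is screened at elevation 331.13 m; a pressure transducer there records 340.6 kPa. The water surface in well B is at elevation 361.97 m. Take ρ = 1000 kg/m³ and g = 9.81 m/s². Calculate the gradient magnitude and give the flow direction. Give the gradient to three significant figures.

Pressure head at well A: ψ = P/(ρg) = 340.6×1000 / (1000 × 9.81) = 34.72 m.
Total head at well A: h = z + ψ = 331.13 + 34.72 = 365.85 m.
Total head at well B: h = 361.97 m (water level in the piezometer is the total head).
Head difference: h(well A) − h(well B) = 365.85 − 361.97 = 3.88 m.
Hydraulic gradient: i = |Δh| / L = 3.88 / 2169 = 0.00179.
Flow is from higher to lower head: from well A toward well B, i.e. toward the east.

i ≈ 0.00179; groundwater flows toward the east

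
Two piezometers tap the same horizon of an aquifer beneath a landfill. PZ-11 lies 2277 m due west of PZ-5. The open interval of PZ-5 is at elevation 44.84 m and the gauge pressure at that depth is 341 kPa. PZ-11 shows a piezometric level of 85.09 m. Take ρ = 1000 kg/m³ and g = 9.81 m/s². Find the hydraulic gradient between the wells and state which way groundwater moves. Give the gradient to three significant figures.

i ≈ 0.00241; groundwater flows toward the east

Pressure head at PZ-5: ψ = P/(ρg) = 341×1000 / (1000 × 9.81) = 34.76 m.
Total head at PZ-5: h = z + ψ = 44.84 + 34.76 = 79.60 m.
Total head at PZ-11: h = 85.09 m (water level in the piezometer is the total head).
Head difference: h(PZ-5) − h(PZ-11) = 79.60 − 85.09 = -5.49 m.
Hydraulic gradient: i = |Δh| / L = 5.49 / 2277 = 0.00241.
Flow is from higher to lower head: from PZ-11 toward PZ-5, i.e. toward the east.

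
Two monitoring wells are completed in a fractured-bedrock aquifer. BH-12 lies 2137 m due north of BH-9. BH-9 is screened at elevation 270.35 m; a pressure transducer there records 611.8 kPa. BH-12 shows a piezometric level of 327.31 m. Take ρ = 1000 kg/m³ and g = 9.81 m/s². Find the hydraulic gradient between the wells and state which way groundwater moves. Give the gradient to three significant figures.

i ≈ 0.00253; groundwater flows toward the north

Pressure head at BH-9: ψ = P/(ρg) = 611.8×1000 / (1000 × 9.81) = 62.36 m.
Total head at BH-9: h = z + ψ = 270.35 + 62.36 = 332.71 m.
Total head at BH-12: h = 327.31 m (water level in the piezometer is the total head).
Head difference: h(BH-9) − h(BH-12) = 332.71 − 327.31 = 5.40 m.
Hydraulic gradient: i = |Δh| / L = 5.40 / 2137 = 0.00253.
Flow is from higher to lower head: from BH-9 toward BH-12, i.e. toward the north.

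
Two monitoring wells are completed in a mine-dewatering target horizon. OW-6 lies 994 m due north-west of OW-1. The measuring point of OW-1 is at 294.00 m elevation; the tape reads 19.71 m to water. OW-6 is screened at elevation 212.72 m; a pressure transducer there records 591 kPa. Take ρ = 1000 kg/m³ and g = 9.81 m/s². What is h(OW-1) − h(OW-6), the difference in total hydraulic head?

Total head at OW-1: h = 294.00 − 19.71 = 274.29 m.
Pressure head at OW-6: ψ = P/(ρg) = 591×1000 / (1000 × 9.81) = 60.24 m.
Total head at OW-6: h = z + ψ = 212.72 + 60.24 = 272.96 m.
Head difference: h(OW-1) − h(OW-6) = 274.29 − 272.96 = 1.33 m.

Δh ≈ 1.33 m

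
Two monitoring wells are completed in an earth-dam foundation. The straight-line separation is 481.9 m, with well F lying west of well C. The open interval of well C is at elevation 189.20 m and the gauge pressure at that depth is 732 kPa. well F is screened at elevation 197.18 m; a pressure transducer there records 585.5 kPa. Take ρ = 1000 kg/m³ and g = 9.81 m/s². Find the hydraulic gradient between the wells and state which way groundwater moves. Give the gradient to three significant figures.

Pressure head at well C: ψ = P/(ρg) = 732×1000 / (1000 × 9.81) = 74.62 m.
Total head at well C: h = z + ψ = 189.20 + 74.62 = 263.82 m.
Pressure head at well F: ψ = P/(ρg) = 585.5×1000 / (1000 × 9.81) = 59.68 m.
Total head at well F: h = z + ψ = 197.18 + 59.68 = 256.86 m.
Head difference: h(well C) − h(well F) = 263.82 − 256.86 = 6.96 m.
Hydraulic gradient: i = |Δh| / L = 6.96 / 481.9 = 0.0144.
Flow is from higher to lower head: from well C toward well F, i.e. toward the west.

i ≈ 0.0144; groundwater flows toward the west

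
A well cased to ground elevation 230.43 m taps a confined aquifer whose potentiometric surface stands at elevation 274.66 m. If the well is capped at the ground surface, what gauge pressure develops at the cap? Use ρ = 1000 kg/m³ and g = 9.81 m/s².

Head above the cap: Δh = 274.66 − 230.43 = 44.23 m.
P = ρgΔh = 1000 × 9.81 × 44.23 = 433896 Pa ≈ 434 kPa.

P ≈ 434 kPa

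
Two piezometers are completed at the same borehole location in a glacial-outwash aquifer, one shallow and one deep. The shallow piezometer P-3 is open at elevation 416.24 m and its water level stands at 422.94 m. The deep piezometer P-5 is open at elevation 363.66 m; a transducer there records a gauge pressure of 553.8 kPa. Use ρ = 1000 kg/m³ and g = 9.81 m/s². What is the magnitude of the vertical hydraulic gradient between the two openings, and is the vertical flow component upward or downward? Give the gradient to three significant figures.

Total head at P-3: h = 422.94 m (water level in the standpipe).
Pressure head at P-5: ψ = P/(ρg) = 553.8×1000 / (1000 × 9.81) = 56.45 m.
Total head at P-5: h = z + ψ = 363.66 + 56.45 = 420.11 m.
Δh = h(P-3) − h(P-5) = 422.94 − 420.11 = 2.83 m.
Vertical separation Δz = 416.24 − 363.66 = 52.58 m.
|i_v| = |Δh| / Δz = 2.83 / 52.58 = 0.0538.
Head is higher in the shallow piezometer, so vertical flow is downward (recharge condition).

|i_v| ≈ 0.0538; vertical flow is downward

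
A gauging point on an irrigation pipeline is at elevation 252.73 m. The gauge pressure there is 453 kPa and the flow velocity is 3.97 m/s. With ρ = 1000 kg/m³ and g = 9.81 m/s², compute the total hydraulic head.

Pressure head ψ = P/(ρg) = 453×1000 / (1000 × 9.81) = 46.18 m.
Velocity head = v²/(2g) = 3.97² / (2 × 9.81) = 0.803 m.
h = z + ψ + v²/(2g) = 252.73 + 46.18 + 0.803 = 299.71 m.

h ≈ 299.71 m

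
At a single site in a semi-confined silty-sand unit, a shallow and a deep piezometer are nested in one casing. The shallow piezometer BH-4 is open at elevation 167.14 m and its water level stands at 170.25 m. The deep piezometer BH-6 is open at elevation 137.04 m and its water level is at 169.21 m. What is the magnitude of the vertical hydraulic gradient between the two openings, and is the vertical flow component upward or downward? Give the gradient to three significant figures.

Total head at BH-4: h = 170.25 m (water level in the standpipe).
Total head at BH-6: h = 169.21 m.
Δh = h(BH-4) − h(BH-6) = 170.25 − 169.21 = 1.04 m.
Vertical separation Δz = 167.14 − 137.04 = 30.10 m.
|i_v| = |Δh| / Δz = 1.04 / 30.10 = 0.0346.
Head is higher in the shallow piezometer, so vertical flow is downward (recharge condition).

|i_v| ≈ 0.0346; vertical flow is downward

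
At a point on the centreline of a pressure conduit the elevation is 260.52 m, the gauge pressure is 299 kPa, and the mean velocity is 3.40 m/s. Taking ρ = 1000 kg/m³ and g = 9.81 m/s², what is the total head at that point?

Pressure head ψ = P/(ρg) = 299×1000 / (1000 × 9.81) = 30.48 m.
Velocity head = v²/(2g) = 3.40² / (2 × 9.81) = 0.589 m.
h = z + ψ + v²/(2g) = 260.52 + 30.48 + 0.589 = 291.59 m.

h ≈ 291.59 m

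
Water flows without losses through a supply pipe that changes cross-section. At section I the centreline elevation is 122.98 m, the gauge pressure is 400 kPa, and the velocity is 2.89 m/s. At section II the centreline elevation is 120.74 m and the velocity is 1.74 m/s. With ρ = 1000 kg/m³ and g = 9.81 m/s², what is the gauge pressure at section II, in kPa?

Pressure head at I: ψ₁ = P₁/(ρg) = 400×1000 / (1000 × 9.81) = 40.77 m.
Velocity heads: v₁²/2g = 2.89²/19.62 = 0.426 m; v₂²/2g = 1.74²/19.62 = 0.154 m.
Total head H = z₁ + ψ₁ + v₁²/2g = 122.98 + 40.77 + 0.426 = 164.18 m.
ψ₂ = H − z₂ − v₂²/2g = 164.18 − 120.74 − 0.154 = 43.29 m.
P₂ = ρgψ₂ = 1000 × 9.81 × 43.29 ≈ 425 kPa.

P₂ ≈ 425 kPa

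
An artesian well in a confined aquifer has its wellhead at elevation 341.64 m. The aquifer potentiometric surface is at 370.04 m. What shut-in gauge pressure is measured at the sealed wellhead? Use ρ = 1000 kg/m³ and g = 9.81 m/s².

P ≈ 279 kPa

Head above the cap: Δh = 370.04 − 341.64 = 28.40 m.
P = ρgΔh = 1000 × 9.81 × 28.40 = 278604 Pa ≈ 279 kPa.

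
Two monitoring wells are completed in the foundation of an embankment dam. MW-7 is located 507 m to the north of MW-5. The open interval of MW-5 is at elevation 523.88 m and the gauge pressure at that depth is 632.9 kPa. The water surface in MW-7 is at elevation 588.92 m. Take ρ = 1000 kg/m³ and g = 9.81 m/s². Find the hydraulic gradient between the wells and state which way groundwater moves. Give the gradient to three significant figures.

i ≈ 0.00103; groundwater flows toward the south

Pressure head at MW-5: ψ = P/(ρg) = 632.9×1000 / (1000 × 9.81) = 64.52 m.
Total head at MW-5: h = z + ψ = 523.88 + 64.52 = 588.40 m.
Total head at MW-7: h = 588.92 m (water level in the piezometer is the total head).
Head difference: h(MW-5) − h(MW-7) = 588.40 − 588.92 = -0.52 m.
Hydraulic gradient: i = |Δh| / L = 0.52 / 507 = 0.00103.
Flow is from higher to lower head: from MW-7 toward MW-5, i.e. toward the south.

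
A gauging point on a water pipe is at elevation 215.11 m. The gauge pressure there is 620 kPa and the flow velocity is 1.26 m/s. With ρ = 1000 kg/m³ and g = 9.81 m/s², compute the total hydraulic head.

Pressure head ψ = P/(ρg) = 620×1000 / (1000 × 9.81) = 63.20 m.
Velocity head = v²/(2g) = 1.26² / (2 × 9.81) = 0.081 m.
h = z + ψ + v²/(2g) = 215.11 + 63.20 + 0.081 = 278.39 m.

h ≈ 278.39 m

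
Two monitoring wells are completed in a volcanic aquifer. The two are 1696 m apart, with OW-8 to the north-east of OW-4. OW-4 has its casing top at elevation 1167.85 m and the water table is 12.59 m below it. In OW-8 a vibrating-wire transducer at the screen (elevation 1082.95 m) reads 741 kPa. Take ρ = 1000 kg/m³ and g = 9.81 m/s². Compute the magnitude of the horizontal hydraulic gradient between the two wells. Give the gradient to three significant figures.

Total head at OW-4: h = 1167.85 − 12.59 = 1155.26 m.
Pressure head at OW-8: ψ = P/(ρg) = 741×1000 / (1000 × 9.81) = 75.54 m.
Total head at OW-8: h = z + ψ = 1082.95 + 75.54 = 1158.49 m.
Head difference: h(OW-4) − h(OW-8) = 1155.26 − 1158.49 = -3.23 m.
Hydraulic gradient: i = |Δh| / L = 3.23 / 1696 = 0.00190.

i ≈ 0.00190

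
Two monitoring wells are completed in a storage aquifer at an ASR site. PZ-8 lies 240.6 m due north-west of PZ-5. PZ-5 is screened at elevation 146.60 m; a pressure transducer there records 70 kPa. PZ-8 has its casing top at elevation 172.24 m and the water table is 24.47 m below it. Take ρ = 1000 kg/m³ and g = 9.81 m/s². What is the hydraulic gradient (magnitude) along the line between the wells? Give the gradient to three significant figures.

i ≈ 0.0248

Pressure head at PZ-5: ψ = P/(ρg) = 70×1000 / (1000 × 9.81) = 7.14 m.
Total head at PZ-5: h = z + ψ = 146.60 + 7.14 = 153.74 m.
Total head at PZ-8: h = 172.24 − 24.47 = 147.77 m.
Head difference: h(PZ-5) − h(PZ-8) = 153.74 − 147.77 = 5.97 m.
Hydraulic gradient: i = |Δh| / L = 5.97 / 240.6 = 0.0248.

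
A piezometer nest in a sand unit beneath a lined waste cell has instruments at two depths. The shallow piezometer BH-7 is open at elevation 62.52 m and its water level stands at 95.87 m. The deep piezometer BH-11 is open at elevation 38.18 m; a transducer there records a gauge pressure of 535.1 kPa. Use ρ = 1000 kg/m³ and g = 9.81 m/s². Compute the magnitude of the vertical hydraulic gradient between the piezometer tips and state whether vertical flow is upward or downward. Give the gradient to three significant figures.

Total head at BH-7: h = 95.87 m (water level in the standpipe).
Pressure head at BH-11: ψ = P/(ρg) = 535.1×1000 / (1000 × 9.81) = 54.55 m.
Total head at BH-11: h = z + ψ = 38.18 + 54.55 = 92.73 m.
Δh = h(BH-7) − h(BH-11) = 95.87 − 92.73 = 3.14 m.
Vertical separation Δz = 62.52 − 38.18 = 24.34 m.
|i_v| = |Δh| / Δz = 3.14 / 24.34 = 0.129.
Head is higher in the shallow piezometer, so vertical flow is downward (recharge condition).

|i_v| ≈ 0.129; vertical flow is downward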